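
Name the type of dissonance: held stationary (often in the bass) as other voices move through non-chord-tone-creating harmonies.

Approach: none. Departure: none — a single pitch is sustained while the chords change around it, passing through harmonies that do not contain it.
No melodic motion at all; the dissonance is created entirely by the moving harmonies against the stationary note — a pedal tone (pedal point).

Pedal tone.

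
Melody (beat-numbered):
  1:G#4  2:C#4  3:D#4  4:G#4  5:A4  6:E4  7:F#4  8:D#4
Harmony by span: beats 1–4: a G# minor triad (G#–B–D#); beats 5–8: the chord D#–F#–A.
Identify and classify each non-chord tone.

C#4 (beat 2) — appoggiatura; E4 (beat 6) — appoggiatura.

The harmony at that moment is G# minor triad (G#, B, D#); C#4 is not a chord tone.
It is approached by leap down from G#4 and left by step up to D#4.
Leap in, step out — an appoggiatura.
The harmony at that moment is D# diminished triad (D#, F#, A); E4 is not a chord tone.
It is approached by leap down from A4 and left by step up to F#4.
Leap in, step out — an appoggiatura.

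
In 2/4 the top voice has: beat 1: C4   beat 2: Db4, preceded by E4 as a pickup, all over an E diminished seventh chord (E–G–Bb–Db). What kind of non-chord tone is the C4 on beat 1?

Appoggiatura.

The harmony at that moment is E diminished seventh chord (E, G, Bb, Db); C4 is not a chord tone.
It is approached by leap down from E4 and left by step up to Db4.
Leap in, step out, metrically accented — an appoggiatura.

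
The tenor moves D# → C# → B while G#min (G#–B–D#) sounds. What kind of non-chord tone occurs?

The harmony at that moment is G# minor triad (G#, B, D#); C# is not a chord tone.
It is approached by step down from D# and left by step down to B.
Step in, step out in the same direction — a passing tone.

C# is a passing tone.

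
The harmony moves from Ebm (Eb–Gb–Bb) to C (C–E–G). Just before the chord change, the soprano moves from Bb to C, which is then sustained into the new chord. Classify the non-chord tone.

The harmony at that moment is Eb minor triad (Eb, Gb, Bb); C is not a chord tone.
It is approached by step up from Bb and then sustained as the same pitch into the next harmony.
Arriving early and becoming a chord tone when the harmony changes — an anticipation.

C is an anticipation.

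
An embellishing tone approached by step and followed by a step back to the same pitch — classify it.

Neighbor tone.

Approach: by step. Departure: by step in the opposite direction, back to the starting pitch.
Stepwise on both sides but reversing to return to the same chord tone — a neighbor tone. (Had it continued onward in the same direction it would be a passing tone instead.)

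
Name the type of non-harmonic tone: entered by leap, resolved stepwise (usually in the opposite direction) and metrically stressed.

Appoggiatura.

Approach: by leap. Departure: by step. Metric position: strong.
Leap in, step out, in a metrically strong position — an appoggiatura. (It is the mirror image of the escape tone, which steps in and leaps out from a weak position.)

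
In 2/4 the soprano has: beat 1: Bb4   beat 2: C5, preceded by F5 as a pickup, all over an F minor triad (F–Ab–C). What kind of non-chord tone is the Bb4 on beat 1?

Appoggiatura.

The harmony at that moment is F minor triad (F, Ab, C); Bb4 is not a chord tone.
It is approached by leap down from F5 and left by step up to C5.
Leap in, step out, metrically accented — an appoggiatura.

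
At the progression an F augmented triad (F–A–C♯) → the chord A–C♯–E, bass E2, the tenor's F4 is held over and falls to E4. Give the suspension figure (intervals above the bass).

9–8 suspension.

At the second chord the bass is E2. The suspended F4 lies a ninth above the bass; after resolving down by step to E4, the interval above the bass becomes an octave.
Suspension figures are named by those two intervals: 9–8.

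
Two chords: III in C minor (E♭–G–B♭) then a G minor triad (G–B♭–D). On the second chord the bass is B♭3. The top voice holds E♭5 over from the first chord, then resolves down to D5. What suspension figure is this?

4–3 suspension.

At the second chord the bass is B♭3. The suspended E♭5 lies a fourth above the bass; after resolving down by step to D5, the interval above the bass becomes a third.
Suspension figures are named by those two intervals: 4–3.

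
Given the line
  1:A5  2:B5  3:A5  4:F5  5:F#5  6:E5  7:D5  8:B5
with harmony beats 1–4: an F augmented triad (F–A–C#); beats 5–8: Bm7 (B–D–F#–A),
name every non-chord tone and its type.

The harmony at that moment is F augmented triad (F, A, C#); B5 is not a chord tone.
It is approached by step up from A5 and left by step down to A5.
Step away and step back to the same note — a neighbor tone (upper neighbor).
The harmony at that moment is B minor seventh chord (B, D, F#, A); E5 is not a chord tone.
It is approached by step down from F#5 and left by step down to D5.
Step in, step out in the same direction — a passing tone.

B5 (beat 2) — neighbor tone; E5 (beat 6) — passing tone.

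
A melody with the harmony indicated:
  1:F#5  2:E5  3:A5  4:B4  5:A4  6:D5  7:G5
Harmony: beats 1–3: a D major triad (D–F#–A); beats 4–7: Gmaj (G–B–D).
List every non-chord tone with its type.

The harmony at that moment is D major triad (D, F#, A); E5 is not a chord tone.
It is approached by step down from F#5 and left by leap up to A5.
Step in, leap out — an escape tone.
The harmony at that moment is G major triad (G, B, D); A4 is not a chord tone.
It is approached by step down from B4 and left by leap up to D5.
Step in, leap out — an escape tone.

E5 (beat 2) — escape tone; A4 (beat 5) — escape tone.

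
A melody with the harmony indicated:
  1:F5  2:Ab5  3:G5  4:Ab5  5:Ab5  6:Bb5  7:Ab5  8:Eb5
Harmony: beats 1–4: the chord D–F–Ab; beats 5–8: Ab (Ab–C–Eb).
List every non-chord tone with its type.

The harmony at that moment is D diminished triad (D, F, Ab); G5 is not a chord tone.
It is approached by step down from Ab5 and left by step up to Ab5.
Step away and step back to the same note — a neighbor tone (lower neighbor).
The harmony at that moment is Ab major triad (Ab, C, Eb); Bb5 is not a chord tone.
It is approached by step up from Ab5 and left by step down to Ab5.
Step away and step back to the same note — a neighbor tone (upper neighbor).

G5 (beat 3) — neighbor tone; Bb5 (beat 6) — neighbor tone.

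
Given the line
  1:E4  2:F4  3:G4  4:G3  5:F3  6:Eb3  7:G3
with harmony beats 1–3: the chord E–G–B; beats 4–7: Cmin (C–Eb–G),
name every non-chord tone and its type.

F4 (beat 2) — passing tone; F3 (beat 5) — passing tone.

The harmony at that moment is E minor triad (E, G, B); F4 is not a chord tone.
It is approached by step up from E4 and left by step up to G4.
Step in, step out in the same direction — a passing tone.
The harmony at that moment is C minor triad (C, Eb, G); F3 is not a chord tone.
It is approached by step down from G3 and left by step down to Eb3.
Step in, step out in the same direction — a passing tone.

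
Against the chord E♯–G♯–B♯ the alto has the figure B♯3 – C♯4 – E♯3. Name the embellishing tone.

C♯4 is an escape tone.

The harmony at that moment is E♯ minor triad (E♯, G♯, B♯); C♯4 is not a chord tone.
It is approached by step up from B♯3 and left by leap down to E♯3.
Step in, leap out — an escape tone.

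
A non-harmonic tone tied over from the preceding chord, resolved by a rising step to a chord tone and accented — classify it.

Retardation.

Approach: by preparation — the pitch is first a chord tone, then held (tied or repeated) while the harmony changes under it. Departure: up by step. Metric position: strong.
A prepared dissonance that resolves upward by step — a retardation. (The same figure resolving downward would be a suspension.)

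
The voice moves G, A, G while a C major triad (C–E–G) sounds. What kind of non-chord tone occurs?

A is a neighbor tone.

The harmony at that moment is C major triad (C, E, G); A is not a chord tone.
It is approached by step up from G and left by step down to G.
Step away and step back to the same note — a neighbor tone (upper neighbor).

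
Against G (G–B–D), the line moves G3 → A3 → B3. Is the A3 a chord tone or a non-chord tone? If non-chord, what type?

Non-chord tone — a passing tone.

The harmony at that moment is G major triad (G, B, D); A3 is not a chord tone.
It is approached by step up from G3 and left by step up to B3.
Step in, step out in the same direction — a passing tone.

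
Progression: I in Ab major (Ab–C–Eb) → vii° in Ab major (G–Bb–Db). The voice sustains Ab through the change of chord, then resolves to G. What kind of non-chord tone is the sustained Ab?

The harmony at that moment is G diminished triad (G, Bb, Db); Ab is not a chord tone.
It is held over (the same pitch as the preceding Ab) and left by step down to G.
Held over from the previous chord and resolving down by step — a suspension.

Ab is a suspension.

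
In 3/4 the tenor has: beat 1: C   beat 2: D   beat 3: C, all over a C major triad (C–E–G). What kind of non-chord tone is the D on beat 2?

Upper neighbor tone.

The harmony at that moment is C major triad (C, E, G); D is not a chord tone.
It is approached by step up from C and left by step down to C.
Step away and step back to the same note — a neighbor tone (upper neighbor).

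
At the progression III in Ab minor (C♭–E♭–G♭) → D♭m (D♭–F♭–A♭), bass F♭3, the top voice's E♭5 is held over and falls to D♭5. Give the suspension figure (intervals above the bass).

7–6 suspension.

At the second chord the bass is F♭3. The suspended E♭5 lies a seventh above the bass; after resolving down by step to D♭5, the interval above the bass becomes a sixth.
Suspension figures are named by those two intervals: 7–6.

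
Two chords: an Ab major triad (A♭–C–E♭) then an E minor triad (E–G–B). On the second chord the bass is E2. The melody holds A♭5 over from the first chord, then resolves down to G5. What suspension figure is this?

4–3 suspension.

At the second chord the bass is E2. The suspended A♭5 lies a fourth above the bass; after resolving down by step to G5, the interval above the bass becomes a third.
Suspension figures are named by those two intervals: 4–3.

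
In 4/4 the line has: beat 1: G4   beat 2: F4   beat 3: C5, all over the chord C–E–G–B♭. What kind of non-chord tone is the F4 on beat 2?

Escape tone.

The harmony at that moment is C dominant seventh chord (C, E, G, B♭); F4 is not a chord tone.
It is approached by step down from G4 and left by leap up to C5.
Step in, leap out, on a weak beat — an escape tone.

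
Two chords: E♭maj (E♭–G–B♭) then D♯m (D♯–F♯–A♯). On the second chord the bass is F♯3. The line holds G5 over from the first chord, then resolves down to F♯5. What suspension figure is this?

9–8 suspension.

At the second chord the bass is F♯3. The suspended G5 lies a ninth above the bass; after resolving down by step to F♯5, the interval above the bass becomes an octave.
Suspension figures are named by those two intervals: 9–8.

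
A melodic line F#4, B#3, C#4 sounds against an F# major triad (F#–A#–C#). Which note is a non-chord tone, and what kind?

The harmony at that moment is F# major triad (F#, A#, C#); B#3 is not a chord tone.
It is approached by leap down from F#4 and left by step up to C#4.
Leap in, step out — an appoggiatura.

B#3 is an appoggiatura.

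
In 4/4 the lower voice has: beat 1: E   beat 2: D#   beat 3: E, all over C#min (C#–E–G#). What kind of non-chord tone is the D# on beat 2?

Lower neighbor tone.

The harmony at that moment is C# minor triad (C#, E, G#); D# is not a chord tone.
It is approached by step down from E and left by step up to E.
Step away and step back to the same note — a neighbor tone (lower neighbor).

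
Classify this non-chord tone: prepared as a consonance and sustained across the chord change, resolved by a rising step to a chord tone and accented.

Retardation.

Approach: by preparation — the pitch is first a chord tone, then held (tied or repeated) while the harmony changes under it. Departure: up by step. Metric position: strong.
A prepared dissonance that resolves upward by step — a retardation. (The same figure resolving downward would be a suspension.)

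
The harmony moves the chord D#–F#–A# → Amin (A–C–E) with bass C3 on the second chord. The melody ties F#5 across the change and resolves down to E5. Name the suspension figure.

At the second chord the bass is C3. The suspended F#5 lies a fourth above the bass; after resolving down by step to E5, the interval above the bass becomes a third.
Suspension figures are named by those two intervals: 4–3.

4–3 suspension.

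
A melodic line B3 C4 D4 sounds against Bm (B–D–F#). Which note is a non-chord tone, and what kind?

The harmony at that moment is B minor triad (B, D, F#); C4 is not a chord tone.
It is approached by step up from B3 and left by step up to D4.
Step in, step out in the same direction — a passing tone.

C4 is a passing tone.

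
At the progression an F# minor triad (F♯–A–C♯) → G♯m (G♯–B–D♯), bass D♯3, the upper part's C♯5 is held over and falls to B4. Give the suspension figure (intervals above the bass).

At the second chord the bass is D♯3. The suspended C♯5 lies a seventh above the bass; after resolving down by step to B4, the interval above the bass becomes a sixth.
Suspension figures are named by those two intervals: 7–6.

7–6 suspension.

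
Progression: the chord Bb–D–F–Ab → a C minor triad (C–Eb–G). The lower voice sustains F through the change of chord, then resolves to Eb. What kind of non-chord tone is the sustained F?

F is a suspension.

The harmony at that moment is C minor triad (C, Eb, G); F is not a chord tone.
It is held over (the same pitch as the preceding F) and left by step down to Eb.
Held over from the previous chord and resolving down by step — a suspension.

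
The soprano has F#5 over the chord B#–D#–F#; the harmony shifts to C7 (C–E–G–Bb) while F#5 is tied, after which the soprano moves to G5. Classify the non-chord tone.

F#5 is a retardation.

The harmony at that moment is C dominant seventh chord (C, E, G, Bb); F#5 is not a chord tone.
It is held over (the same pitch as the preceding F#5) and left by step up to G5.
Held over from the previous chord and resolving up by step — a retardation.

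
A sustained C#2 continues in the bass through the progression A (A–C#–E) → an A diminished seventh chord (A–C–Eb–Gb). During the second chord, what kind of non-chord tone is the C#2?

Pedal tone (pedal point).

The harmony at that moment is A diminished seventh chord (A, C, Eb, Gb); C#2 is not a chord tone.
It is held over (the same pitch as the preceding C#2) and then sustained as the same pitch into the next harmony.
Sustained through a change of harmony — a pedal tone.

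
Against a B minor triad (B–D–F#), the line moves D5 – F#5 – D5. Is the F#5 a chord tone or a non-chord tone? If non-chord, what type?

B minor triad contains B, D, F#; F# is the fifth, so it is a chord tone.

Chord tone (the fifth of B minor triad).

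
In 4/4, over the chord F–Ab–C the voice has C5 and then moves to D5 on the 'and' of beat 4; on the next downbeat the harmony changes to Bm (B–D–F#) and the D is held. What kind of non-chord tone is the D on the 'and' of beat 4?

Anticipation.

The harmony at that moment is F minor triad (F, Ab, C); D5 is not a chord tone.
It is approached by step up from C5 and then sustained as the same pitch into the next harmony.
Arriving early and becoming a chord tone when the harmony changes — an anticipation.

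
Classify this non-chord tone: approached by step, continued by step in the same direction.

Approach: by step. Departure: by step, continuing in the same direction.
Stepwise on both sides with no change of direction means the note fills in the space between two different chord tones — a passing tone. (Had it turned back to its starting note it would be a neighbor tone instead.)

Passing tone.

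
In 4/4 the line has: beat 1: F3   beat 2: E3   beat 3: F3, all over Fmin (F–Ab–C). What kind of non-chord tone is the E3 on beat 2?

Lower neighbor tone.

The harmony at that moment is F minor triad (F, Ab, C); E3 is not a chord tone.
It is approached by step down from F3 and left by step up to F3.
Step away and step back to the same note — a neighbor tone (lower neighbor).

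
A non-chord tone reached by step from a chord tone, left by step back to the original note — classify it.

Approach: by step. Departure: by step in the opposite direction, back to the starting pitch.
Stepwise on both sides but reversing to return to the same chord tone — a neighbor tone. (Had it continued onward in the same direction it would be a passing tone instead.)

Neighbor tone.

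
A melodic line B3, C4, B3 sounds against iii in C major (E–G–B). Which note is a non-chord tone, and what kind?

C4 is a neighbor tone.

The harmony at that moment is E minor triad (E, G, B); C4 is not a chord tone.
It is approached by step up from B3 and left by step down to B3.
Step away and step back to the same note — a neighbor tone (upper neighbor).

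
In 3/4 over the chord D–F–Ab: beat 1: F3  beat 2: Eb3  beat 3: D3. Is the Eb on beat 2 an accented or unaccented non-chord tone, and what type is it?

The harmony at that moment is D diminished triad (D, F, Ab); Eb3 is not a chord tone.
It is approached by step down from F3 and left by step down to D3.
Step in, step out in the same direction — a passing tone.
It falls on a weak beat, so it is unaccented.

Unaccented passing tone.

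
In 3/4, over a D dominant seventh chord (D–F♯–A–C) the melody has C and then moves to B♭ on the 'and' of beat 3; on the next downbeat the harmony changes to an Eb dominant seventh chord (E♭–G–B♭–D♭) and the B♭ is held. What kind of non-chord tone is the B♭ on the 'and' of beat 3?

Anticipation.

The harmony at that moment is D dominant seventh chord (D, F♯, A, C); B♭ is not a chord tone.
It is approached by step down from C and then sustained as the same pitch into the next harmony.
Arriving early and becoming a chord tone when the harmony changes — an anticipation.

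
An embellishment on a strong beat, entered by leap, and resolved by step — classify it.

Appoggiatura.

Approach: by leap. Departure: by step. Metric position: strong.
Leap in, step out, in a metrically strong position — an appoggiatura. (It is the mirror image of the escape tone, which steps in and leaps out from a weak position.)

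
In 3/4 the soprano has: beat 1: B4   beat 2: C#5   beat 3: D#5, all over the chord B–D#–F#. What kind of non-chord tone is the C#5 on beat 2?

The harmony at that moment is B major triad (B, D#, F#); C#5 is not a chord tone.
It is approached by step up from B4 and left by step up to D#5.
Step in, step out in the same direction — a passing tone.

Passing tone.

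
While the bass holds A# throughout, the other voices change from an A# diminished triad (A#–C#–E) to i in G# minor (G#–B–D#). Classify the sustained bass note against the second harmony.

The harmony at that moment is G# minor triad (G#, B, D#); A# is not a chord tone.
It is held over (the same pitch as the preceding A#) and then sustained as the same pitch into the next harmony.
Sustained through a change of harmony — a pedal tone.

Pedal tone (pedal point).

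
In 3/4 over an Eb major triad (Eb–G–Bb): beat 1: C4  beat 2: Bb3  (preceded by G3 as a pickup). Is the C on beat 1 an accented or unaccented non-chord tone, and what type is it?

Accented appoggiatura.

The harmony at that moment is Eb major triad (Eb, G, Bb); C4 is not a chord tone.
It is approached by leap up from G3 and left by step down to Bb3.
Leap in, step out — an appoggiatura.
It falls on the downbeat, so it is accented.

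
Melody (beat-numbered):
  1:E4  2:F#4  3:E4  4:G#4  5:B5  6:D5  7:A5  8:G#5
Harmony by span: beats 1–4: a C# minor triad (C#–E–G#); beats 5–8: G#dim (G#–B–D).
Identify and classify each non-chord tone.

F#4 (beat 2) — neighbor tone; A5 (beat 7) — appoggiatura.

The harmony at that moment is C# minor triad (C#, E, G#); F#4 is not a chord tone.
It is approached by step up from E4 and left by step down to E4.
Step away and step back to the same note — a neighbor tone (upper neighbor).
The harmony at that moment is G# diminished triad (G#, B, D); A5 is not a chord tone.
It is approached by leap up from D5 and left by step down to G#5.
Leap in, step out — an appoggiatura.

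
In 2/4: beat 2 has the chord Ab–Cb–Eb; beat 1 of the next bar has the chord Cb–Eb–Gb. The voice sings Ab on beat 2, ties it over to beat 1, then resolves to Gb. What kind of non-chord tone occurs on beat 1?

Suspension.

The harmony at that moment is Cb major triad (Cb, Eb, Gb); Ab is not a chord tone.
It is held over (the same pitch as the preceding Ab) and left by step down to Gb.
Held over from the previous chord and resolving down by step — a suspension.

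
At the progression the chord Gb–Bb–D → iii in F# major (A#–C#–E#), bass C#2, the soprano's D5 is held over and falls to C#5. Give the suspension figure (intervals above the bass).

At the second chord the bass is C#2. The suspended D5 lies a ninth above the bass; after resolving down by step to C#5, the interval above the bass becomes an octave.
Suspension figures are named by those two intervals: 9–8.

9–8 suspension.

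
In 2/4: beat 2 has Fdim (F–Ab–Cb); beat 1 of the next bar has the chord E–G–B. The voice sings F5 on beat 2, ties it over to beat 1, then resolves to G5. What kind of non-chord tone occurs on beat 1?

The harmony at that moment is E minor triad (E, G, B); F5 is not a chord tone.
It is held over (the same pitch as the preceding F5) and left by step up to G5.
Held over from the previous chord and resolving up by step — a retardation.

Retardation.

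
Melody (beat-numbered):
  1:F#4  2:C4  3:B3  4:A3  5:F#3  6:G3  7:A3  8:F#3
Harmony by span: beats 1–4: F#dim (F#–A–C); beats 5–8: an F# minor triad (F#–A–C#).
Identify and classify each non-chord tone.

The harmony at that moment is F# diminished triad (F#, A, C); B3 is not a chord tone.
It is approached by step down from C4 and left by step down to A3.
Step in, step out in the same direction — a passing tone.
The harmony at that moment is F# minor triad (F#, A, C#); G3 is not a chord tone.
It is approached by step up from F#3 and left by step up to A3.
Step in, step out in the same direction — a passing tone.

B3 (beat 3) — passing tone; G3 (beat 6) — passing tone.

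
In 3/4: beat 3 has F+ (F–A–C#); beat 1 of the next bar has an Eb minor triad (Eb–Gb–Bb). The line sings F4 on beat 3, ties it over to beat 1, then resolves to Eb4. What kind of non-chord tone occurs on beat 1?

Suspension.

The harmony at that moment is Eb minor triad (Eb, Gb, Bb); F4 is not a chord tone.
It is held over (the same pitch as the preceding F4) and left by step down to Eb4.
Held over from the previous chord and resolving down by step — a suspension.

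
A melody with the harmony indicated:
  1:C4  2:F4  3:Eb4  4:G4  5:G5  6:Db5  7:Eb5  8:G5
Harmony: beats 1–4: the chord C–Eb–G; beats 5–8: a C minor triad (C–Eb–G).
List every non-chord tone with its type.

The harmony at that moment is C minor triad (C, Eb, G); F4 is not a chord tone.
It is approached by leap up from C4 and left by step down to Eb4.
Leap in, step out — an appoggiatura.
The harmony at that moment is C minor triad (C, Eb, G); Db5 is not a chord tone.
It is approached by leap down from G5 and left by step up to Eb5.
Leap in, step out — an appoggiatura.

F4 (beat 2) — appoggiatura; Db5 (beat 6) — appoggiatura.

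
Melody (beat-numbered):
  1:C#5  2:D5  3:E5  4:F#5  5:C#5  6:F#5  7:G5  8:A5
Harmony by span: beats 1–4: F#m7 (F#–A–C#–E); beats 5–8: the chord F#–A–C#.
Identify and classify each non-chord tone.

The harmony at that moment is F# minor seventh chord (F#, A, C#, E); D5 is not a chord tone.
It is approached by step up from C#5 and left by step up to E5.
Step in, step out in the same direction — a passing tone.
The harmony at that moment is F# minor triad (F#, A, C#); G5 is not a chord tone.
It is approached by step up from F#5 and left by step up to A5.
Step in, step out in the same direction — a passing tone.

D5 (beat 2) — passing tone; G5 (beat 7) — passing tone.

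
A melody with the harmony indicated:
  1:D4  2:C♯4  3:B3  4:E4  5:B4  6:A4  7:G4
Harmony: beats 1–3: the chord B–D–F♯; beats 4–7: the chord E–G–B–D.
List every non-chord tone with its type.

C♯4 (beat 2) — passing tone; A4 (beat 6) — passing tone.

The harmony at that moment is B minor triad (B, D, F♯); C♯4 is not a chord tone.
It is approached by step down from D4 and left by step down to B3.
Step in, step out in the same direction — a passing tone.
The harmony at that moment is E minor seventh chord (E, G, B, D); A4 is not a chord tone.
It is approached by step down from B4 and left by step down to G4.
Step in, step out in the same direction — a passing tone.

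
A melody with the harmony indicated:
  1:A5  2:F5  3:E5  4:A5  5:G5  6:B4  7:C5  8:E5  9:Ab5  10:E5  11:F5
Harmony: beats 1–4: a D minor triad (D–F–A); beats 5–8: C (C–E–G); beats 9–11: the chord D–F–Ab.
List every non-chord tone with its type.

E5 (beat 3) — escape tone; B4 (beat 6) — appoggiatura; E5 (beat 10) — appoggiatura.

The harmony at that moment is D minor triad (D, F, A); E5 is not a chord tone.
It is approached by step down from F5 and left by leap up to A5.
Step in, leap out — an escape tone.
The harmony at that moment is C major triad (C, E, G); B4 is not a chord tone.
It is approached by leap down from G5 and left by step up to C5.
Leap in, step out — an appoggiatura.
The harmony at that moment is D diminished triad (D, F, Ab); E5 is not a chord tone.
It is approached by leap down from Ab5 and left by step up to F5.
Leap in, step out — an appoggiatura.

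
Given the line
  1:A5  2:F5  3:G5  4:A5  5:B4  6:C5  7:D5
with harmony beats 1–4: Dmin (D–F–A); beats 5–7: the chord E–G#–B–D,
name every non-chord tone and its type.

The harmony at that moment is D minor triad (D, F, A); G5 is not a chord tone.
It is approached by step up from F5 and left by step up to A5.
Step in, step out in the same direction — a passing tone.
The harmony at that moment is E dominant seventh chord (E, G#, B, D); C5 is not a chord tone.
It is approached by step up from B4 and left by step up to D5.
Step in, step out in the same direction — a passing tone.

G5 (beat 3) — passing tone; C5 (beat 6) — passing tone.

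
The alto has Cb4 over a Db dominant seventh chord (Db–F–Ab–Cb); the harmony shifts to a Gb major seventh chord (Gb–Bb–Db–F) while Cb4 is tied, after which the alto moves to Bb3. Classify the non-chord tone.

The harmony at that moment is Gb major seventh chord (Gb, Bb, Db, F); Cb4 is not a chord tone.
It is held over (the same pitch as the preceding Cb4) and left by step down to Bb3.
Held over from the previous chord and resolving down by step — a suspension.

Cb4 is a suspension.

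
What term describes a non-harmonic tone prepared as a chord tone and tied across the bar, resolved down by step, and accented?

Suspension.

Approach: by preparation — the pitch is first a chord tone, then held (tied or repeated) while the harmony changes under it. Departure: down by step. Metric position: strong.
A prepared dissonance that resolves downward by step — a suspension. (The same figure resolving upward would be a retardation.)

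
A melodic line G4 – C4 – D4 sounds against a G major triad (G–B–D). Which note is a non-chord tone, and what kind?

C4 is an appoggiatura.

The harmony at that moment is G major triad (G, B, D); C4 is not a chord tone.
It is approached by leap down from G4 and left by step up to D4.
Leap in, step out — an appoggiatura.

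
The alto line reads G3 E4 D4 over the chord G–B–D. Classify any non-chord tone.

The harmony at that moment is G major triad (G, B, D); E4 is not a chord tone.
It is approached by leap up from G3 and left by step down to D4.
Leap in, step out — an appoggiatura.

E4 is an appoggiatura.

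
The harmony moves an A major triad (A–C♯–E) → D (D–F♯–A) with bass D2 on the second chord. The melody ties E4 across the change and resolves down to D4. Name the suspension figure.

9–8 suspension.

At the second chord the bass is D2. The suspended E4 lies a ninth above the bass; after resolving down by step to D4, the interval above the bass becomes an octave.
Suspension figures are named by those two intervals: 9–8.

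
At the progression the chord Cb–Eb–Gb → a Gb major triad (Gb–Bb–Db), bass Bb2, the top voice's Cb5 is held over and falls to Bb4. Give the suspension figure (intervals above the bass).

9–8 suspension.

At the second chord the bass is Bb2. The suspended Cb5 lies a ninth above the bass; after resolving down by step to Bb4, the interval above the bass becomes an octave.
Suspension figures are named by those two intervals: 9–8.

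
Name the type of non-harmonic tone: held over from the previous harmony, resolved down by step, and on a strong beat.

Approach: by preparation — the pitch is first a chord tone, then held (tied or repeated) while the harmony changes under it. Departure: down by step. Metric position: strong.
A prepared dissonance that resolves downward by step — a suspension. (The same figure resolving upward would be a retardation.)

Suspension.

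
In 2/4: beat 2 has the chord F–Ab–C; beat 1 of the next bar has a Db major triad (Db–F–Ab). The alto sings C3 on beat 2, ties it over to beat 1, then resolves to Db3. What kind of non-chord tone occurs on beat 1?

The harmony at that moment is Db major triad (Db, F, Ab); C3 is not a chord tone.
It is held over (the same pitch as the preceding C3) and left by step up to Db3.
Held over from the previous chord and resolving up by step — a retardation.

Retardation.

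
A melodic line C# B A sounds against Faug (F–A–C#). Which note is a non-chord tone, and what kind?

The harmony at that moment is F augmented triad (F, A, C#); B is not a chord tone.
It is approached by step down from C# and left by step down to A.
Step in, step out in the same direction — a passing tone.

B is a passing tone.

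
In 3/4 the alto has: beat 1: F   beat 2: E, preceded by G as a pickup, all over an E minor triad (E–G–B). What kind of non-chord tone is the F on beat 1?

Passing tone.

The harmony at that moment is E minor triad (E, G, B); F is not a chord tone.
It is approached by step down from G and left by step down to E.
Step in, step out in the same direction — a passing tone.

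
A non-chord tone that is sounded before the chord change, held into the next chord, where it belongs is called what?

Approach: ahead of the chord change (typically by step), so it is dissonant against the current harmony. Departure: none — the same pitch is restated or held and is a chord tone of the new harmony.
Dissonant first, consonant once the harmony catches up: the note simply arrives early — an anticipation. (The reverse timing, consonant first and dissonant after the change, would be a suspension or retardation.)

Anticipation.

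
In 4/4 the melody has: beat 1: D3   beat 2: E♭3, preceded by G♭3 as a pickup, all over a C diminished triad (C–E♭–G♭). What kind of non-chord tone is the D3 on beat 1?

Appoggiatura.

The harmony at that moment is C diminished triad (C, E♭, G♭); D3 is not a chord tone.
It is approached by leap down from G♭3 and left by step up to E♭3.
Leap in, step out, metrically accented — an appoggiatura.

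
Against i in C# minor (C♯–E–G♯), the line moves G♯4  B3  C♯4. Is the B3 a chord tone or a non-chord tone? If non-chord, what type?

Non-chord tone — an appoggiatura.

The harmony at that moment is C♯ minor triad (C♯, E, G♯); B3 is not a chord tone.
It is approached by leap down from G♯4 and left by step up to C♯4.
Leap in, step out — an appoggiatura.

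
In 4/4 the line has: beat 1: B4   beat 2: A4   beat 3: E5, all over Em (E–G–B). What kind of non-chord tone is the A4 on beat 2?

Escape tone.

The harmony at that moment is E minor triad (E, G, B); A4 is not a chord tone.
It is approached by step down from B4 and left by leap up to E5.
Step in, leap out, on a weak beat — an escape tone.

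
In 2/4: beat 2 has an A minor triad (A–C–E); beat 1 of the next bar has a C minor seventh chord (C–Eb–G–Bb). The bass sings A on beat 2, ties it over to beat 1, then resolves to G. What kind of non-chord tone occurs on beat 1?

Suspension.

The harmony at that moment is C minor seventh chord (C, Eb, G, Bb); A is not a chord tone.
It is held over (the same pitch as the preceding A) and left by step down to G.
Held over from the previous chord and resolving down by step — a suspension.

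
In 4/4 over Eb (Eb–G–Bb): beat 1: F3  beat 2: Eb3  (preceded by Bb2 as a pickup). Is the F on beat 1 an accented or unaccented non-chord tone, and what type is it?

Accented appoggiatura.

The harmony at that moment is Eb major triad (Eb, G, Bb); F3 is not a chord tone.
It is approached by leap up from Bb2 and left by step down to Eb3.
Leap in, step out — an appoggiatura.
It falls on the downbeat, so it is accented.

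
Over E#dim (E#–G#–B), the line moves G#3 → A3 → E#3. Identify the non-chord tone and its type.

A3 is an escape tone.

The harmony at that moment is E# diminished triad (E#, G#, B); A3 is not a chord tone.
It is approached by step up from G#3 and left by leap down to E#3.
Step in, leap out — an escape tone.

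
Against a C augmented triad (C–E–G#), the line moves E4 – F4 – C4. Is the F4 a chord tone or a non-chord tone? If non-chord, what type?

Non-chord tone — an escape tone.

The harmony at that moment is C augmented triad (C, E, G#); F4 is not a chord tone.
It is approached by step up from E4 and left by leap down to C4.
Step in, leap out — an escape tone.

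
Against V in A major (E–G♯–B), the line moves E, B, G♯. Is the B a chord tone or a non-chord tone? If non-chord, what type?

E major triad contains E, G♯, B; B is the fifth, so it is a chord tone.

Chord tone (the fifth of E major triad).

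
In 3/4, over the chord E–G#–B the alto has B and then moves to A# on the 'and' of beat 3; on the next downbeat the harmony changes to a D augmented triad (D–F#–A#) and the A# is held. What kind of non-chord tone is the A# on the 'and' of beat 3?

The harmony at that moment is E major triad (E, G#, B); A# is not a chord tone.
It is approached by step down from B and then sustained as the same pitch into the next harmony.
Arriving early and becoming a chord tone when the harmony changes — an anticipation.

Anticipation.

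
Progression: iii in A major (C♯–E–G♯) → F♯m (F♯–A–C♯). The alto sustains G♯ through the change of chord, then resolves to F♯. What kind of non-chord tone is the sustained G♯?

G♯ is a suspension.

The harmony at that moment is F♯ minor triad (F♯, A, C♯); G♯ is not a chord tone.
It is held over (the same pitch as the preceding G♯) and left by step down to F♯.
Held over from the previous chord and resolving down by step — a suspension.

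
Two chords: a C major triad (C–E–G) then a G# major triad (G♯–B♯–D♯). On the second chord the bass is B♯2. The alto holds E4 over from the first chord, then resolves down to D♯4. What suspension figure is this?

4–3 suspension.

At the second chord the bass is B♯2. The suspended E4 lies a fourth above the bass; after resolving down by step to D♯4, the interval above the bass becomes a third.
Suspension figures are named by those two intervals: 4–3.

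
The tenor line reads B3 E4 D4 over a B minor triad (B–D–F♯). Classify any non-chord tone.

E4 is an appoggiatura.

The harmony at that moment is B minor triad (B, D, F♯); E4 is not a chord tone.
It is approached by leap up from B3 and left by step down to D4.
Leap in, step out — an appoggiatura.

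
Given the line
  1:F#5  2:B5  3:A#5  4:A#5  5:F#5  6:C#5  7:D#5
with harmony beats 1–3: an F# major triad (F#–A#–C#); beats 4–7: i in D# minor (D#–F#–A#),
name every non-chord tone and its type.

The harmony at that moment is F# major triad (F#, A#, C#); B5 is not a chord tone.
It is approached by leap up from F#5 and left by step down to A#5.
Leap in, step out — an appoggiatura.
The harmony at that moment is D# minor triad (D#, F#, A#); C#5 is not a chord tone.
It is approached by leap down from F#5 and left by step up to D#5.
Leap in, step out — an appoggiatura.

B5 (beat 2) — appoggiatura; C#5 (beat 6) — appoggiatura.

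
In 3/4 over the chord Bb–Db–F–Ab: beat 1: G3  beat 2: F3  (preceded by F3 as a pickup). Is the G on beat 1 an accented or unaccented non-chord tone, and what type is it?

Accented neighbor tone.

The harmony at that moment is Bb minor seventh chord (Bb, Db, F, Ab); G3 is not a chord tone.
It is approached by step up from F3 and left by step down to F3.
Step away and step back to the same note — a neighbor tone (upper neighbor).
It falls on the downbeat, so it is accented.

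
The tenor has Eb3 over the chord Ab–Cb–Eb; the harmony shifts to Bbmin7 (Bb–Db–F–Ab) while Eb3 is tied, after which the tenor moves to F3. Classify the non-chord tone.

The harmony at that moment is Bb minor seventh chord (Bb, Db, F, Ab); Eb3 is not a chord tone.
It is held over (the same pitch as the preceding Eb3) and left by step up to F3.
Held over from the previous chord and resolving up by step — a retardation.

Eb3 is a retardation.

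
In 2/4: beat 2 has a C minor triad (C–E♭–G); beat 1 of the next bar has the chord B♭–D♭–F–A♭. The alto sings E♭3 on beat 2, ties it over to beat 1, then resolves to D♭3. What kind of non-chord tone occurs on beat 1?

The harmony at that moment is B♭ minor seventh chord (B♭, D♭, F, A♭); E♭3 is not a chord tone.
It is held over (the same pitch as the preceding E♭3) and left by step down to D♭3.
Held over from the previous chord and resolving down by step — a suspension.

Suspension.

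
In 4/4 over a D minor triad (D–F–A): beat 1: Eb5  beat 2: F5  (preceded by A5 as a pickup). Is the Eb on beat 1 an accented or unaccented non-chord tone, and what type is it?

The harmony at that moment is D minor triad (D, F, A); Eb5 is not a chord tone.
It is approached by leap down from A5 and left by step up to F5.
Leap in, step out — an appoggiatura.
It falls on the downbeat, so it is accented.

Accented appoggiatura.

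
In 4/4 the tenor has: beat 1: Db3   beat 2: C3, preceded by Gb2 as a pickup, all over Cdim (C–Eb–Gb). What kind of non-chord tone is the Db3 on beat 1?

Appoggiatura.

The harmony at that moment is C diminished triad (C, Eb, Gb); Db3 is not a chord tone.
It is approached by leap up from Gb2 and left by step down to C3.
Leap in, step out, metrically accented — an appoggiatura.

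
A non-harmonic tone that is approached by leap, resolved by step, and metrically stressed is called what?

Appoggiatura.

Approach: by leap. Departure: by step. Metric position: strong.
Leap in, step out, in a metrically strong position — an appoggiatura. (It is the mirror image of the escape tone, which steps in and leaps out from a weak position.)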